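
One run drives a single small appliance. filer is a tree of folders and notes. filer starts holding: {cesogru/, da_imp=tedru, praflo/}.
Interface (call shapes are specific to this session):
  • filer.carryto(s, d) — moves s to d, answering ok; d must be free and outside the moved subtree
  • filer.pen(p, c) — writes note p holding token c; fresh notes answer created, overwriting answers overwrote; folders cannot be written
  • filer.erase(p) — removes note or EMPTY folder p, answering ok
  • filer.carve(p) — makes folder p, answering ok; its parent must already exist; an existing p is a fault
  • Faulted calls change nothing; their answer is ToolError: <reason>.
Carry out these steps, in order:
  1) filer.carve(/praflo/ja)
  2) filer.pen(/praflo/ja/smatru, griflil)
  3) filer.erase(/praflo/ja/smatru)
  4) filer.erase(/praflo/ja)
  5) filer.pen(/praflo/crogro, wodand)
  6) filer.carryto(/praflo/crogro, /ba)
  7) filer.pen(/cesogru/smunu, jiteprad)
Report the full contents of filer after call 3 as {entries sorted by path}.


Answer: {cesogru/, da_imp=tedru, praflo/, praflo/ja/}

Derivation:
-> carve(/praflo/ja)
<- ok
-> pen(/praflo/ja/smatru, griflil)
<- created
-> erase(/praflo/ja/smatru)
<- ok
-> erase(/praflo/ja)
<- ok
-> pen(/praflo/crogro, wodand)
<- created
-> carryto(/praflo/crogro, /ba)
<- ok
-> pen(/cesogru/smunu, jiteprad)
<- created


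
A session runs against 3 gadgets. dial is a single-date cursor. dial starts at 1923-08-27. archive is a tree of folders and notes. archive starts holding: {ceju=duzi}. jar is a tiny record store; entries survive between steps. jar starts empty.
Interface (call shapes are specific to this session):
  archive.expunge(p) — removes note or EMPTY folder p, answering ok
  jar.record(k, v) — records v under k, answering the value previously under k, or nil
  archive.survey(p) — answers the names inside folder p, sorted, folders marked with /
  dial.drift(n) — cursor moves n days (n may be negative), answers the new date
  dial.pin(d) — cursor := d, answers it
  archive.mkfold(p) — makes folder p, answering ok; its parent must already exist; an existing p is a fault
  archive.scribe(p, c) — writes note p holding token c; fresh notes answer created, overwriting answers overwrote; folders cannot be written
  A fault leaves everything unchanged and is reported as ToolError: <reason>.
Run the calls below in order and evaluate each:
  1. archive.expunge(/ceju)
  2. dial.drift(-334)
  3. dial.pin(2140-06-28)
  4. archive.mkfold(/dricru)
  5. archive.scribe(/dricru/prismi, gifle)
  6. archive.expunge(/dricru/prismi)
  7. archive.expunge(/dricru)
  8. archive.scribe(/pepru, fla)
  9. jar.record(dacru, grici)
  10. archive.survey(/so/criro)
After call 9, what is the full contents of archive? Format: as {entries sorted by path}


Step: expunge[p→/ceju]
Result: ok
Step: drift[n→-334]
Result: 1922-09-27
Step: pin[d→2140-06-28]
Result: 2140-06-28
Step: mkfold[p→/dricru]
Result: ok
Step: scribe[p→/dricru/prismi; c→gifle]
Result: created
Step: expunge[p→/dricru/prismi]
Result: ok
Step: expunge[p→/dricru]
Result: ok
Step: scribe[p→/pepru; c→fla]
Result: created
Step: record[k→dacru; v→grici]
Result: nil
Step: survey[p→/so/criro]
Result: ToolError: not found

Answer: {pepru=fla}


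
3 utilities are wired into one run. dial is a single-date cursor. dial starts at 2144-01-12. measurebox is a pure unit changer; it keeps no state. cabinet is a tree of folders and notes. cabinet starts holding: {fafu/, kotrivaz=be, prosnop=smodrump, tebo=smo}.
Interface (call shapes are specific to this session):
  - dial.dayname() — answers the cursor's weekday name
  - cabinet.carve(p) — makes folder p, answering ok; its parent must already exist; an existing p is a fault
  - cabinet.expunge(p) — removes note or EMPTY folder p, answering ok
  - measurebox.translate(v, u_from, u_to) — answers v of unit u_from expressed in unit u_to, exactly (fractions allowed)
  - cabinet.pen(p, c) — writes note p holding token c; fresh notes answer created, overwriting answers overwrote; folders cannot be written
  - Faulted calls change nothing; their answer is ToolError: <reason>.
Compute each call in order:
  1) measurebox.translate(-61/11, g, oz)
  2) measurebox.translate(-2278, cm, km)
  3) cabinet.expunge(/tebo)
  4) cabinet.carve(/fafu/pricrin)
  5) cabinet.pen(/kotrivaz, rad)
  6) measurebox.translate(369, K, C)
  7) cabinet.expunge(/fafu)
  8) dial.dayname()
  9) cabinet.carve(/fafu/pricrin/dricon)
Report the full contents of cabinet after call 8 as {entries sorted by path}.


# 1. measurebox.translate(v: -61/11, u_from: g, u_to: oz) == -97600000/498951607
# 2. measurebox.translate(v: -2278, u_from: cm, u_to: km) == -1139/50000
# 3. cabinet.expunge(p: /tebo) == ok
# 4. cabinet.carve(p: /fafu/pricrin) == ok
# 5. cabinet.pen(p: /kotrivaz, c: rad) == overwrote
# 6. measurebox.translate(v: 369, u_from: K, u_to: C) == 1917/20
# 7. cabinet.expunge(p: /fafu) == ToolError: not empty
# 8. dial.dayname() == Sunday
# 9. cabinet.carve(p: /fafu/pricrin/dricon) == ok

Answer: {fafu/, fafu/pricrin/, kotrivaz=rad, prosnop=smodrump}


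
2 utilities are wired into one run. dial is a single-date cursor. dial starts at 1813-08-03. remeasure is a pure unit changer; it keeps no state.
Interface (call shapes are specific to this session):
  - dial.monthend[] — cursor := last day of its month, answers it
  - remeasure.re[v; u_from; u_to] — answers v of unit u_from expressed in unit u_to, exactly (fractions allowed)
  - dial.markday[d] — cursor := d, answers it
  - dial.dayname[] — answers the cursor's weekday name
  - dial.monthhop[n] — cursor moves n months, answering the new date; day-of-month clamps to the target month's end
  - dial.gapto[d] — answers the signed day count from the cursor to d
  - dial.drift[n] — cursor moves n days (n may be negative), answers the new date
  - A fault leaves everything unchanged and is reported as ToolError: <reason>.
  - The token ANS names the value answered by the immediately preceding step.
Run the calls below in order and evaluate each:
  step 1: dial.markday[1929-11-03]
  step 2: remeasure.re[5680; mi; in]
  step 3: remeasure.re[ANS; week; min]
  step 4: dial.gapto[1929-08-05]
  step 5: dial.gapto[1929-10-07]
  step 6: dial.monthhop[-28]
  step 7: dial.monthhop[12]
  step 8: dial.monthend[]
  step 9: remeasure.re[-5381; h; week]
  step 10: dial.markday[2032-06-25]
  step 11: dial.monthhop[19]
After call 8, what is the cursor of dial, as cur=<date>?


# dial.markday(d=1929-11-03) == 1929-11-03
# remeasure.re(v=5680, u_from=mi, u_to=in) == 359884800
# remeasure.re(v=ANS, u_from=week, u_to=min) == 3627638784000
# dial.gapto(d=1929-08-05) == -90
# dial.gapto(d=1929-10-07) == -27
# dial.monthhop(n=-28) == 1927-07-03
# dial.monthhop(n=12) == 1928-07-03
# dial.monthend() == 1928-07-31
# remeasure.re(v=-5381, u_from=h, u_to=week) == -5381/168
# dial.markday(d=2032-06-25) == 2032-06-25
# dial.monthhop(n=19) == 2034-01-25

Answer: cur=1928-07-31


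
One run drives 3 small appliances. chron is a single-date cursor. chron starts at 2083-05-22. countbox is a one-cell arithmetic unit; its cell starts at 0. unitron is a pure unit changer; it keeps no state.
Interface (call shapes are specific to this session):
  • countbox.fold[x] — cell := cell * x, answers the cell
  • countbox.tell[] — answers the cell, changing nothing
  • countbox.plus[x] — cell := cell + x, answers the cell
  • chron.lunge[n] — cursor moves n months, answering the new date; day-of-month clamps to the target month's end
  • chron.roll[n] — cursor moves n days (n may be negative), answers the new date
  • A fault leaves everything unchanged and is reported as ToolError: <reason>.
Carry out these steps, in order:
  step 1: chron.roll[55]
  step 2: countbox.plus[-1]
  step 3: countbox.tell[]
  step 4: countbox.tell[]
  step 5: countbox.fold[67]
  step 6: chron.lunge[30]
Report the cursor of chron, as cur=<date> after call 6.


Answer: cur=2086-01-16

Derivation:
Act: roll[n=55]
Obs: 2083-07-16
Act: plus[x=-1]
Obs: -1
Act: tell[]
Obs: -1
Act: tell[]
Obs: -1
Act: fold[x=67]
Obs: -67
Act: lunge[n=30]
Obs: 2086-01-16


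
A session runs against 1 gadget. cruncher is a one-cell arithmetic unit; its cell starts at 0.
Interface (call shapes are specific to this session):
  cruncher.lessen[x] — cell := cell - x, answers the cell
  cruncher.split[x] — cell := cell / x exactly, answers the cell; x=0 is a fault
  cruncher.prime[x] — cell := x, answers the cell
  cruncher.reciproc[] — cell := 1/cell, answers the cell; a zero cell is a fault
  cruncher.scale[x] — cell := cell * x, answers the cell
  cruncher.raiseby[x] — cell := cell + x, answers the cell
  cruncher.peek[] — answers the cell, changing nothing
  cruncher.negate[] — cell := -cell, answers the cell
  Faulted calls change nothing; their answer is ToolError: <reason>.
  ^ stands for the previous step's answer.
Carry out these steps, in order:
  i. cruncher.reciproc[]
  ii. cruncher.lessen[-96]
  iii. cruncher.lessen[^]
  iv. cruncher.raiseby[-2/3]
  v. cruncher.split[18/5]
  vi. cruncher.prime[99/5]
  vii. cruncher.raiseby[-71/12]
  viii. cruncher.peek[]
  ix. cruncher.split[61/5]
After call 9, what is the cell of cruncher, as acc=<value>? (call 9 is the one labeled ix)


Answer: acc=833/732

Derivation:
Then reciproc(): ToolError: reciprocal of zero.
I use lessen with -96, and observe 96.
Next I call lessen with ^, and get 0.
I call raiseby with -2/3, which returns -2/3.
I run split with 18/5, yielding -5/27.
I call prime with 99/5, and observe 99/5.
Next I call raiseby with -71/12, and get 833/60.
I use peek(), → 833/60.
Invoking split with 61/5, — result: 833/732.


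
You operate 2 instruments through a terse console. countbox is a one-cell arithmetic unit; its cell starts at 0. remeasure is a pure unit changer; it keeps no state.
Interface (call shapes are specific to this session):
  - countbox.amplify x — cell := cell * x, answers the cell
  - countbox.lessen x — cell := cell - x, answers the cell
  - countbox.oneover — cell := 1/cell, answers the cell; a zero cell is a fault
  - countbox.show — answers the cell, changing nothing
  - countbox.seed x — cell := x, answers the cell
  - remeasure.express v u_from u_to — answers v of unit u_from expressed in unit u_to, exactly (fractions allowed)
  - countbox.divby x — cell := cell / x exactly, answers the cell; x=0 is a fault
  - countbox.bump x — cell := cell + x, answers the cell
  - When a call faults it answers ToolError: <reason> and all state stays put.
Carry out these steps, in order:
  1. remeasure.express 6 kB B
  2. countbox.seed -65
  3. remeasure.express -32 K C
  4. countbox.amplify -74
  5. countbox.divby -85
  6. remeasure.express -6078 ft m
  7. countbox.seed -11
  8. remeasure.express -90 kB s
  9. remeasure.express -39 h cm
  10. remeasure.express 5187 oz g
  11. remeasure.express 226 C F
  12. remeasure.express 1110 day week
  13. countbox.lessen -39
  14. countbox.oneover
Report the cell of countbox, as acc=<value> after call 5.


Invoking remeasure.express(v: 6, u_from: kB, u_to: B): 6000.
I use countbox.seed(x: -65): -65.
Using remeasure.express(v: -32, u_from: K, u_to: C), and see -6103/20.
I use countbox.amplify(x: -74), yielding 4810.
Calling countbox.divby(x: -85), giving -962/17.
Calling remeasure.express(v: -6078, u_from: ft, u_to: m), and observe -1157859/625.
Now I run countbox.seed(x: -11), which returns -11.
Next I call remeasure.express(v: -90, u_from: kB, u_to: s), — result: ToolError: incompatible units.
I use remeasure.express(v: -39, u_from: h, u_to: cm), yielding ToolError: incompatible units.
I use remeasure.express(v: 5187, u_from: oz, u_to: g), and observe 235278362319/1600000.
Next I call remeasure.express(v: 226, u_from: C, u_to: F), and get 2194/5.
Then remeasure.express(v: 1110, u_from: day, u_to: week), and see 1110/7.
Using countbox.lessen(x: -39), and see 28.
I try countbox.oneover, — result: 1/28.

Answer: acc=-962/17


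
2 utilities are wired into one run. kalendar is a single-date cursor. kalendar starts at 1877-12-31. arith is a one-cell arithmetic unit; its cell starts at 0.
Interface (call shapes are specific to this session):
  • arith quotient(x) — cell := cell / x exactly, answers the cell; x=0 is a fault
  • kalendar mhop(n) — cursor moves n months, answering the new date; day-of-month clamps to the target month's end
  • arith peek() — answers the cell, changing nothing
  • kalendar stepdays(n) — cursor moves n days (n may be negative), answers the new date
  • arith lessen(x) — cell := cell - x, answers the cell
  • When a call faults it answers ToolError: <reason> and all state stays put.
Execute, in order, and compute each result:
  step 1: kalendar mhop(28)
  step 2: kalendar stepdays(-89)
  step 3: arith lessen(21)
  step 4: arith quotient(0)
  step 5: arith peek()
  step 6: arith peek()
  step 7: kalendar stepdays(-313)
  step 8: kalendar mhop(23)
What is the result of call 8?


>> kalendar mhop(n=28)
<< 1880-04-30
>> kalendar stepdays(n=-89)
<< 1880-02-01
>> arith lessen(x=21)
<< -21
>> arith quotient(x=0)
<< ToolError: division by zero
>> arith peek()
<< -21
>> arith peek()
<< -21
>> kalendar stepdays(n=-313)
<< 1879-03-25
>> kalendar mhop(n=23)
<< 1881-02-25

Answer: 1881-02-25


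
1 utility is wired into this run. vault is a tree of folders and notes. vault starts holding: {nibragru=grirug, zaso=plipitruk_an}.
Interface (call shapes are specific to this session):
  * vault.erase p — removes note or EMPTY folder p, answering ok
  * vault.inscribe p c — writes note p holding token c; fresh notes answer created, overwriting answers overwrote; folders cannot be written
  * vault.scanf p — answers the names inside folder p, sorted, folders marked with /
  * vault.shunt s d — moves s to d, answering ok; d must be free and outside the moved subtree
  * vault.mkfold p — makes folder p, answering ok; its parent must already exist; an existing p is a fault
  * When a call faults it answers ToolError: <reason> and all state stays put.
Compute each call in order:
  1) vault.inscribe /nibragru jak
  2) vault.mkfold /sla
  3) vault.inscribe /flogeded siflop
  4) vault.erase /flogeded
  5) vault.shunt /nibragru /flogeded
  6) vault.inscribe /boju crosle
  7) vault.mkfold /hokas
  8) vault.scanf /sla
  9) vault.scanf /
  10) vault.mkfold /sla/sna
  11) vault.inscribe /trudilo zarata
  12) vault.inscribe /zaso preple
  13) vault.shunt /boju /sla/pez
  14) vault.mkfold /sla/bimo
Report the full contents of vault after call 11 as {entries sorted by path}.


Answer: {boju=crosle, flogeded=jak, hokas/, sla/, sla/sna/, trudilo=zarata, zaso=plipitruk_an}

Derivation:
I run vault.inscribe using p→/nibragru, c→jak, — result: overwrote.
Next I call vault.mkfold using p→/sla: ok.
Next I call vault.inscribe using p→/flogeded, c→siflop, → created.
Then vault.erase using p→/flogeded, and see ok.
I run vault.shunt using s→/nibragru, d→/flogeded, giving ok.
I run vault.inscribe using p→/boju, c→crosle: created.
I use vault.mkfold using p→/hokas, giving ok.
Using vault.scanf using p→/sla, and see [].
Calling vault.scanf using p→/, giving [boju, flogeded, hokas/, sla/, zaso].
I call vault.mkfold using p→/sla/sna: ok.
I run vault.inscribe using p→/trudilo, c→zarata, and observe created.
I use vault.inscribe using p→/zaso, c→preple, → overwrote.
Now I run vault.shunt using s→/boju, d→/sla/pez: ok.
I try vault.mkfold using p→/sla/bimo, and get ok.


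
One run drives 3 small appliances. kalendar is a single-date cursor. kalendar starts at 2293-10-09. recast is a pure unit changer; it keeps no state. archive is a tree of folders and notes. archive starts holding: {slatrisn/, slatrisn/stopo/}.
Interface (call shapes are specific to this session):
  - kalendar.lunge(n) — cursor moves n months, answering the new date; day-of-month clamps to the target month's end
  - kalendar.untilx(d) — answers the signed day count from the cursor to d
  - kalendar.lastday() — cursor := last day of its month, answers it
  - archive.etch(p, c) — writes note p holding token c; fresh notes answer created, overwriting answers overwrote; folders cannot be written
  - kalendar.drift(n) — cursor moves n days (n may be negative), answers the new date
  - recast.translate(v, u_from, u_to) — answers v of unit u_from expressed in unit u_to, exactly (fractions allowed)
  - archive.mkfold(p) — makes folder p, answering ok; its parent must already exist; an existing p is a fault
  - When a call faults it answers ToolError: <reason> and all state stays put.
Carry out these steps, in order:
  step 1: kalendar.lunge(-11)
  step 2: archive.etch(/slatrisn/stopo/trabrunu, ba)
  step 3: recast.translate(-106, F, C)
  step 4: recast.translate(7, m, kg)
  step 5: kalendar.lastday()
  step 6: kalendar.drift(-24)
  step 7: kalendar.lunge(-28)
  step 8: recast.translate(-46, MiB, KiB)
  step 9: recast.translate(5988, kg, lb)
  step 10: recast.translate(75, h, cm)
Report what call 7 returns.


% 1. kalendar.lunge(n='-11') -> 2292-11-09
% 2. archive.etch(p='/slatrisn/stopo/trabrunu', c='ba') -> created
% 3. recast.translate(v='-106', u_from='F', u_to='C') -> -230/3
% 4. recast.translate(v='7', u_from='m', u_to='kg') -> ToolError: incompatible units
% 5. kalendar.lastday() -> 2292-11-30
% 6. kalendar.drift(n='-24') -> 2292-11-06
% 7. kalendar.lunge(n='-28') -> 2290-07-06
% 8. recast.translate(v='-46', u_from='MiB', u_to='KiB') -> -47104
% 9. recast.translate(v='5988', u_from='kg', u_to='lb') -> 598800000000/45359237
% 10. recast.translate(v='75', u_from='h', u_to='cm') -> ToolError: incompatible units

Answer: 2290-07-06


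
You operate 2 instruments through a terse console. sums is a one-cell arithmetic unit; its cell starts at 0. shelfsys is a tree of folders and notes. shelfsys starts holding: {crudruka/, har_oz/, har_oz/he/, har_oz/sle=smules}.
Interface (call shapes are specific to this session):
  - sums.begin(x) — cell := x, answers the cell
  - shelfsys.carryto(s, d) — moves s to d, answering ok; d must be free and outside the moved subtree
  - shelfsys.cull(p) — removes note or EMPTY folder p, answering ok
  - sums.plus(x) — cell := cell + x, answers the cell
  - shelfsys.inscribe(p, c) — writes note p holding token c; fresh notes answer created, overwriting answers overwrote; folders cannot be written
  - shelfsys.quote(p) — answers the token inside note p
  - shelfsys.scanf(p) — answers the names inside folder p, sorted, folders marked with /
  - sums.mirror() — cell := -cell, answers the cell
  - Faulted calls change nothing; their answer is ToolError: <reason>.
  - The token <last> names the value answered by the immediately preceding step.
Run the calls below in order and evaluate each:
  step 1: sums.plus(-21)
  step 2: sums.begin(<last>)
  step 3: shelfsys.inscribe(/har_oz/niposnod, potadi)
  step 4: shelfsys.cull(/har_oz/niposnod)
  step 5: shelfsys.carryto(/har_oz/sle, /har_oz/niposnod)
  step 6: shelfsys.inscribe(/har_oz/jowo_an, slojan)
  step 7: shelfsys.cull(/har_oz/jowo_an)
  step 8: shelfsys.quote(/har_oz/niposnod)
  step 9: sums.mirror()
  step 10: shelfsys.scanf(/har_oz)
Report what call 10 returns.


# 1. sums.plus(-21) : -21
# 2. sums.begin(<last>) : -21
# 3. shelfsys.inscribe(/har_oz/niposnod, potadi) : created
# 4. shelfsys.cull(/har_oz/niposnod) : ok
# 5. shelfsys.carryto(/har_oz/sle, /har_oz/niposnod) : ok
# 6. shelfsys.inscribe(/har_oz/jowo_an, slojan) : created
# 7. shelfsys.cull(/har_oz/jowo_an) : ok
# 8. shelfsys.quote(/har_oz/niposnod) : smules
# 9. sums.mirror() : 21
# 10. shelfsys.scanf(/har_oz) : [he/, niposnod]

Answer: [he/, niposnod]


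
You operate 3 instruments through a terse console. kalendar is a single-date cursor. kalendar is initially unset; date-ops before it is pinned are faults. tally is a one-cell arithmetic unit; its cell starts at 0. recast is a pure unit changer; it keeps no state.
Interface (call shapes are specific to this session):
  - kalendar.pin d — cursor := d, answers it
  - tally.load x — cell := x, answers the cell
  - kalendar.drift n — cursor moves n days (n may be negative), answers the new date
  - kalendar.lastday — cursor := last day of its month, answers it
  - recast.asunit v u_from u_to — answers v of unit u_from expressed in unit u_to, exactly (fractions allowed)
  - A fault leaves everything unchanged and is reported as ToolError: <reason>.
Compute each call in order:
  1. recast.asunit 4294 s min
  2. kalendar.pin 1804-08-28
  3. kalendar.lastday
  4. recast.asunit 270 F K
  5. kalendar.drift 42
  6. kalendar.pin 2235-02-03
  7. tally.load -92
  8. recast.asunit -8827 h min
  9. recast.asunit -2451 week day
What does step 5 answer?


[in] recast.asunit v=4294 u_from=s u_to=min
:: 2147/30
[in] kalendar.pin d=1804-08-28
:: 1804-08-28
[in] kalendar.lastday
:: 1804-08-31
[in] recast.asunit v=270 u_from=F u_to=K
:: 72967/180
[in] kalendar.drift n=42
:: 1804-10-12
[in] kalendar.pin d=2235-02-03
:: 2235-02-03
[in] tally.load x=-92
:: -92
[in] recast.asunit v=-8827 u_from=h u_to=min
:: -529620
[in] recast.asunit v=-2451 u_from=week u_to=day
:: -17157

Answer: 1804-10-12


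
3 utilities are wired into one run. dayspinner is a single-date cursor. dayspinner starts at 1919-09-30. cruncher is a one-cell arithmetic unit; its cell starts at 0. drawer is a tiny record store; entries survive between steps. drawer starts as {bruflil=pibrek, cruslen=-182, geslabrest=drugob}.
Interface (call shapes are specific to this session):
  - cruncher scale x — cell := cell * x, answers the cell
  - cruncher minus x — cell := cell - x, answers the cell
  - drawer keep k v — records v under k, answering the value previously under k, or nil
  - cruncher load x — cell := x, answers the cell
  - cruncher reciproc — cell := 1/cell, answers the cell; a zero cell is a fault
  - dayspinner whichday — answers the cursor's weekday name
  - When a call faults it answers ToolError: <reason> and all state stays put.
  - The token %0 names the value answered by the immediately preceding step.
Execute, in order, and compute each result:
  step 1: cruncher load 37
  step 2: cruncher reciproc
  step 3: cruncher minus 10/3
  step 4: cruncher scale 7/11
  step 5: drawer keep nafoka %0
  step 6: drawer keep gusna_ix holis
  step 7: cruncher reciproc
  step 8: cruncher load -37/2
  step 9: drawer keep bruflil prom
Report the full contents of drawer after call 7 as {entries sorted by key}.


Answer: {bruflil=pibrek, cruslen=-182, geslabrest=drugob, gusna_ix=holis, nafoka=-2569/1221}

Derivation:
==> cruncher load(x='37')
<== 37
==> cruncher reciproc()
<== 1/37
==> cruncher minus(x='10/3')
<== -367/111
==> cruncher scale(x='7/11')
<== -2569/1221
==> drawer keep(k='nafoka', v='%0')
<== nil
==> drawer keep(k='gusna_ix', v='holis')
<== nil
==> cruncher reciproc()
<== -1221/2569
==> cruncher load(x='-37/2')
<== -37/2
==> drawer keep(k='bruflil', v='prom')
<== pibrek


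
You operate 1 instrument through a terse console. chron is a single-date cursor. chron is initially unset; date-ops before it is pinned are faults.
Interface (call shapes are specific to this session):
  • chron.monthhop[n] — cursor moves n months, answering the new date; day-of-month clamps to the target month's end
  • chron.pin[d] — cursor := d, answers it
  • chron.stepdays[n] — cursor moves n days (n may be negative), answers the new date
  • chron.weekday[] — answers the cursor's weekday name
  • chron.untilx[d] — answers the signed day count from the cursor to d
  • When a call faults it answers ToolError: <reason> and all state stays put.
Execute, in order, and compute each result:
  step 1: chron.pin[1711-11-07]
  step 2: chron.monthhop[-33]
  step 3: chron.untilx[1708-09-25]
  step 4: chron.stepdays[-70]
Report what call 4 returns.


-- chron.pin(d→1711-11-07) == 1711-11-07
-- chron.monthhop(n→-33) == 1709-02-07
-- chron.untilx(d→1708-09-25) == -135
-- chron.stepdays(n→-70) == 1708-11-29

Answer: 1708-11-29


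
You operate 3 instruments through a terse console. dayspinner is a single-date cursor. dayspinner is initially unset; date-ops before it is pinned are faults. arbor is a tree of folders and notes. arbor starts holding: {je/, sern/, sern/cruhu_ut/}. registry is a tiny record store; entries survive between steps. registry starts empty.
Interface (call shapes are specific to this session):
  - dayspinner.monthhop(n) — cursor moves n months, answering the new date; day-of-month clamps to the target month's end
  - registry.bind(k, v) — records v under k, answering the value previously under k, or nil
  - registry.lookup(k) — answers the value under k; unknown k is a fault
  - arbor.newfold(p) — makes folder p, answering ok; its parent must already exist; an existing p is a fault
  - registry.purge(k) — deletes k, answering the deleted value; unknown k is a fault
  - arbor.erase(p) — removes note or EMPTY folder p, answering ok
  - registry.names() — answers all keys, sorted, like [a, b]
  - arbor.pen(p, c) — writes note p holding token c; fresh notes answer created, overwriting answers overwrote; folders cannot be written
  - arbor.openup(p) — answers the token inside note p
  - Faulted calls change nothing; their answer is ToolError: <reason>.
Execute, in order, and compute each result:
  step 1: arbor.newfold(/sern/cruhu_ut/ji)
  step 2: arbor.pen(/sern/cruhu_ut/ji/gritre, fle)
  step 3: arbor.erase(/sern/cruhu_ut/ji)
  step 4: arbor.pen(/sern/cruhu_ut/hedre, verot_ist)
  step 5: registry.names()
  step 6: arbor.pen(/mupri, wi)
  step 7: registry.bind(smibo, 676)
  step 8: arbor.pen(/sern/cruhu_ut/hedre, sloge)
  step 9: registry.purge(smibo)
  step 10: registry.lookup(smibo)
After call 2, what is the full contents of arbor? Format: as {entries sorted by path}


> arbor.newfold /sern/cruhu_ut/ji
= ok
> arbor.pen /sern/cruhu_ut/ji/gritre fle
= created
> arbor.erase /sern/cruhu_ut/ji
= ToolError: not empty
> arbor.pen /sern/cruhu_ut/hedre verot_ist
= created
> registry.names
= []
> arbor.pen /mupri wi
= created
> registry.bind smibo 676
= nil
> arbor.pen /sern/cruhu_ut/hedre sloge
= overwrote
> registry.purge smibo
= 676
> registry.lookup smibo
= ToolError: no such key smibo

Answer: {je/, sern/, sern/cruhu_ut/, sern/cruhu_ut/ji/, sern/cruhu_ut/ji/gritre=fle}


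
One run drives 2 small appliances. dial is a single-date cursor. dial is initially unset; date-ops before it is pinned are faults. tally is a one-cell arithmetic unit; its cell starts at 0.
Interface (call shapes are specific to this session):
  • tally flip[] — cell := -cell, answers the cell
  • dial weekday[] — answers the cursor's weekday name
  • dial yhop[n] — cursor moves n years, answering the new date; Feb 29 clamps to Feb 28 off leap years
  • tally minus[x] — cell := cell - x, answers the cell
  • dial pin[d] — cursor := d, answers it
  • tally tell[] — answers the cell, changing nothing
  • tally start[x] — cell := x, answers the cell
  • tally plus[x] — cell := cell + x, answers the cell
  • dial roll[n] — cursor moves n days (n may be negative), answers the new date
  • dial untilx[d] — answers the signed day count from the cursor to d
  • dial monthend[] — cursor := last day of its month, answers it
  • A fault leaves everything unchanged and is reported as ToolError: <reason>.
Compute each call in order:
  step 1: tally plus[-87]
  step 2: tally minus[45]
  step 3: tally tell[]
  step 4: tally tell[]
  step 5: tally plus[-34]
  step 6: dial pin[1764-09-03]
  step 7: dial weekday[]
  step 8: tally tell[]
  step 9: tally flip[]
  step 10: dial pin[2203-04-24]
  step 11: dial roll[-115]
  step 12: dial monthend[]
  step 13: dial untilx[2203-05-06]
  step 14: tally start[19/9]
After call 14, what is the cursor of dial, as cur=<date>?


Answer: cur=2202-12-31

Derivation:
Next I call tally plus with x='-87', and get -87.
I invoke tally minus with x='45', and see -132.
I call tally tell(), and get -132.
Next I call tally tell: -132.
Next I call tally plus with x='-34', — result: -166.
I invoke dial pin with d='1764-09-03', and see 1764-09-03.
Then dial weekday, → Monday.
I run tally tell, yielding -166.
Invoking tally flip(), which returns 166.
I call dial pin with d='2203-04-24', giving 2203-04-24.
I call dial roll with n='-115', which returns 2202-12-30.
I run dial monthend, and observe 2202-12-31.
Invoking dial untilx with d='2203-05-06', and get 126.
I run tally start with x='19/9': 19/9.


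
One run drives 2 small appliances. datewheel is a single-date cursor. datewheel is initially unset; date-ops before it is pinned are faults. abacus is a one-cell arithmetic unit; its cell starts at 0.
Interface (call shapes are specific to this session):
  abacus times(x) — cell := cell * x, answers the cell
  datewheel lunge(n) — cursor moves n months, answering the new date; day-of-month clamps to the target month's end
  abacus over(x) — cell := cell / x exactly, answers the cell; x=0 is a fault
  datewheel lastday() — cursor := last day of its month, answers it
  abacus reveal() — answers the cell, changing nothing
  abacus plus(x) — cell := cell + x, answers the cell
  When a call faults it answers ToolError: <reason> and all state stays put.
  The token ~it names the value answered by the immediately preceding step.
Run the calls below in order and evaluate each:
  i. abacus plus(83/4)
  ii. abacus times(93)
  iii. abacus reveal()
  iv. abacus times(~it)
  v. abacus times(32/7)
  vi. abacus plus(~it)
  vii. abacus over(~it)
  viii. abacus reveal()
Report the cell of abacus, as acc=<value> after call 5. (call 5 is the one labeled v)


Answer: acc=119165922/7

Derivation:
~$ abacus plus 83/4
  83/4
~$ abacus times 93
  7719/4
~$ abacus reveal
  7719/4
~$ abacus times ~it
  59582961/16
~$ abacus times 32/7
  119165922/7
~$ abacus plus ~it
  238331844/7
~$ abacus over ~it
  1
~$ abacus reveal
  1


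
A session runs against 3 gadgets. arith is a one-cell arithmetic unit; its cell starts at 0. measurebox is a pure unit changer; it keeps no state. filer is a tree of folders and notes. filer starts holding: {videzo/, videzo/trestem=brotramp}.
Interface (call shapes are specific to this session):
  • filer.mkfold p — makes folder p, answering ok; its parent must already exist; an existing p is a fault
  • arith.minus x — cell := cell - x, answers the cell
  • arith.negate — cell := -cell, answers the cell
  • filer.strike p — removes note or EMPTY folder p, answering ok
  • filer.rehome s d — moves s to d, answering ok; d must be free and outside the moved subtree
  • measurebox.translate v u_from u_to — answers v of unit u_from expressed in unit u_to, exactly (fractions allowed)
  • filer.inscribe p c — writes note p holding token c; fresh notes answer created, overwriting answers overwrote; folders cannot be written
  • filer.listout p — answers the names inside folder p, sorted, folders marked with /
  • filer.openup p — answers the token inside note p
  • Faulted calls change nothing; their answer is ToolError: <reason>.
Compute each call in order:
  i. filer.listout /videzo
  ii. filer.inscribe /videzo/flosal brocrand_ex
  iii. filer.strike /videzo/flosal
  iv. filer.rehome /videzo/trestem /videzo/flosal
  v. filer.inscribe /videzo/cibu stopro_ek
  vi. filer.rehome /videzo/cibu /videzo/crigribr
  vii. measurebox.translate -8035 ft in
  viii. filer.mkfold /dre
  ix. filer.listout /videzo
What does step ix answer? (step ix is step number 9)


-> listout(p: /videzo)
<- [trestem]
-> inscribe(p: /videzo/flosal, c: brocrand_ex)
<- created
-> strike(p: /videzo/flosal)
<- ok
-> rehome(s: /videzo/trestem, d: /videzo/flosal)
<- ok
-> inscribe(p: /videzo/cibu, c: stopro_ek)
<- created
-> rehome(s: /videzo/cibu, d: /videzo/crigribr)
<- ok
-> translate(v: -8035, u_from: ft, u_to: in)
<- -96420
-> mkfold(p: /dre)
<- ok
-> listout(p: /videzo)
<- [crigribr, flosal]

Answer: [crigribr, flosal]


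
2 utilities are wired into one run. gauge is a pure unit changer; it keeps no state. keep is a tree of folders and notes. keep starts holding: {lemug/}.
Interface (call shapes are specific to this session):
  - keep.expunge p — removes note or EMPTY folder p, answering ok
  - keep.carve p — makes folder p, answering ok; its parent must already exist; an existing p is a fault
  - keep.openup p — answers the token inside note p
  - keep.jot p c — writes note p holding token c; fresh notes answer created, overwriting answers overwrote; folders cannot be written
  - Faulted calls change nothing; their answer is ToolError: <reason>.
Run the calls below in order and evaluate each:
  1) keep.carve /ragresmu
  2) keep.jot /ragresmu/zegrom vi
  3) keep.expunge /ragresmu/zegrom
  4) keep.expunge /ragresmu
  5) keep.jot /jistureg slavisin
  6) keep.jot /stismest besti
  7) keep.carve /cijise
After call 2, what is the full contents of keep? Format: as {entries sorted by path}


Answer: {lemug/, ragresmu/, ragresmu/zegrom=vi}

Derivation:
$ carve p='/ragresmu'
:: ok
$ jot p='/ragresmu/zegrom' c='vi'
:: created
$ expunge p='/ragresmu/zegrom'
:: ok
$ expunge p='/ragresmu'
:: ok
$ jot p='/jistureg' c='slavisin'
:: created
$ jot p='/stismest' c='besti'
:: created
$ carve p='/cijise'
:: ok


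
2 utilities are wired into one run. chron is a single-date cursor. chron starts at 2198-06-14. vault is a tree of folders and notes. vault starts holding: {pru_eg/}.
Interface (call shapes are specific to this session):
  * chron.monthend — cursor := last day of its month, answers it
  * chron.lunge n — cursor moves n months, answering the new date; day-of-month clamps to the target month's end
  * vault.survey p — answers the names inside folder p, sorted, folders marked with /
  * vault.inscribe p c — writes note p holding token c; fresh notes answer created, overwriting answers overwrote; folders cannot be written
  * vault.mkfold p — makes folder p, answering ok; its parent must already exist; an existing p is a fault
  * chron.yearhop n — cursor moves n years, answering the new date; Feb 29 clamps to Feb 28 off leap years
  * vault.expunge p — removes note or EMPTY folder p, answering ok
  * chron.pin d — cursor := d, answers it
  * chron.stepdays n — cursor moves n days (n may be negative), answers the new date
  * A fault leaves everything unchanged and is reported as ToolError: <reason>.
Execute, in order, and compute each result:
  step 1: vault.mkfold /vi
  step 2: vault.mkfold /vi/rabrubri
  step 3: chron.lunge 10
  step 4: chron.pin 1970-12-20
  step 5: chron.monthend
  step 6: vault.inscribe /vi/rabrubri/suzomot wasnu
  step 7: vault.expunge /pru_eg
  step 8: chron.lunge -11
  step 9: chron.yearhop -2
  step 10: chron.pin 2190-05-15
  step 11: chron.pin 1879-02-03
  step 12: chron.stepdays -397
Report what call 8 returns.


> vault.mkfold /vi
  ok
> vault.mkfold /vi/rabrubri
  ok
> chron.lunge 10
  2199-04-14
> chron.pin 1970-12-20
  1970-12-20
> chron.monthend
  1970-12-31
> vault.inscribe /vi/rabrubri/suzomot wasnu
  created
> vault.expunge /pru_eg
  ok
> chron.lunge -11
  1970-01-31
> chron.yearhop -2
  1968-01-31
> chron.pin 2190-05-15
  2190-05-15
> chron.pin 1879-02-03
  1879-02-03
> chron.stepdays -397
  1878-01-02

Answer: 1970-01-31


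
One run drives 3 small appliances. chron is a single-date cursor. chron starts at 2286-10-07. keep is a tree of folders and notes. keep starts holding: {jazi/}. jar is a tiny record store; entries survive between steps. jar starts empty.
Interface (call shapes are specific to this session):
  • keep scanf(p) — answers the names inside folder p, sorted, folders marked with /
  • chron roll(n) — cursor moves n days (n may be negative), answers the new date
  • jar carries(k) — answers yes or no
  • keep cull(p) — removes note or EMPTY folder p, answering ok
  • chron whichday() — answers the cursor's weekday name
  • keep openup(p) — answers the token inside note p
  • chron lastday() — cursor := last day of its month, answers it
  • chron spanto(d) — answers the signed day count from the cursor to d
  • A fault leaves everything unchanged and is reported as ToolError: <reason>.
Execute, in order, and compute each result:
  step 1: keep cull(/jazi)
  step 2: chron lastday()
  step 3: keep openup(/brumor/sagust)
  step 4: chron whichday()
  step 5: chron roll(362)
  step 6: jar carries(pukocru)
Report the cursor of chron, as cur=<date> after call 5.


→ keep cull(/jazi)
← ok
→ chron lastday()
← 2286-10-31
→ keep openup(/brumor/sagust)
← ToolError: not found
→ chron whichday()
← Sunday
→ chron roll(362)
← 2287-10-28
→ jar carries(pukocru)
← no

Answer: cur=2287-10-28


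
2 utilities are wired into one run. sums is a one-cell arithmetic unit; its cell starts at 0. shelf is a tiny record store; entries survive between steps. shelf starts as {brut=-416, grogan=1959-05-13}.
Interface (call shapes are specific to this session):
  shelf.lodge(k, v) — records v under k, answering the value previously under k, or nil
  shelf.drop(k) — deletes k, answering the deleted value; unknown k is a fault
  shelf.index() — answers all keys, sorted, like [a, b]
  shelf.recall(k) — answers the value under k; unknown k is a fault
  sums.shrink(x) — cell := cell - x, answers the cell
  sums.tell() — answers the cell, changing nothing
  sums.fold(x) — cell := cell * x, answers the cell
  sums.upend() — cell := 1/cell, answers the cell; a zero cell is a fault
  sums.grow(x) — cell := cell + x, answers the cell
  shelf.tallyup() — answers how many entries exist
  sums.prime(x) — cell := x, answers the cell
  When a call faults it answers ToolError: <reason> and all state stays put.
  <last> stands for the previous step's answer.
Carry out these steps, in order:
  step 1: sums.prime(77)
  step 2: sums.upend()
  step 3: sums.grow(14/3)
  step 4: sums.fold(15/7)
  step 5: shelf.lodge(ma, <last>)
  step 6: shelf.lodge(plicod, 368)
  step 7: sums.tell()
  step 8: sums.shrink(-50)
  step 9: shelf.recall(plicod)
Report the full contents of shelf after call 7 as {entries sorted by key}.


Answer: {brut=-416, grogan=1959-05-13, ma=5405/539, plicod=368}

Derivation:
Do: sums.prime[x: 77]
See: 77
Do: sums.upend[]
See: 1/77
Do: sums.grow[x: 14/3]
See: 1081/231
Do: sums.fold[x: 15/7]
See: 5405/539
Do: shelf.lodge[k: ma; v: <last>]
See: nil
Do: shelf.lodge[k: plicod; v: 368]
See: nil
Do: sums.tell[]
See: 5405/539
Do: sums.shrink[x: -50]
See: 32355/539
Do: shelf.recall[k: plicod]
See: 368


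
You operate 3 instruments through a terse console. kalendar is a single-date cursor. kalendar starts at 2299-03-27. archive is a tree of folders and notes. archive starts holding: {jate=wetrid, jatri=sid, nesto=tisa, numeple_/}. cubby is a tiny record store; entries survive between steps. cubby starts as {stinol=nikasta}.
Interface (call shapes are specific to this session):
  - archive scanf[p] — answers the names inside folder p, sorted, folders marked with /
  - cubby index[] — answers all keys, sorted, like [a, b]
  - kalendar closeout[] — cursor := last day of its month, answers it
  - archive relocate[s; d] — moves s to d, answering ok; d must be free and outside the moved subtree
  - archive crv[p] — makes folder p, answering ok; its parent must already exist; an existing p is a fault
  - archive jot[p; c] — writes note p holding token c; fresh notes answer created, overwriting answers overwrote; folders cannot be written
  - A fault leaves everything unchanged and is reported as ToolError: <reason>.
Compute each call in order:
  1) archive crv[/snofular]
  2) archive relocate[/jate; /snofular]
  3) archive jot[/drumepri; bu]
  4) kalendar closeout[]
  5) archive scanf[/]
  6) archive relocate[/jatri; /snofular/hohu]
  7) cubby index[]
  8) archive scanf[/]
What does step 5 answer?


Answer: [drumepri, jate, jatri, nesto, numeple_/, snofular/]

Derivation:
I invoke archive crv with p='/snofular', → ok.
Invoking archive relocate with s='/jate', d='/snofular', and observe ToolError: exists.
I call archive jot with p='/drumepri', c='bu', → created.
I run kalendar closeout(), and observe 2299-03-31.
Using archive scanf with p='/', — result: [drumepri, jate, jatri, nesto, numeple_/, snofular/].
Then archive relocate with s='/jatri', d='/snofular/hohu': ok.
I call cubby index(), and get [stinol].
I run archive scanf with p='/', which returns [drumepri, jate, nesto, numeple_/, snofular/].
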